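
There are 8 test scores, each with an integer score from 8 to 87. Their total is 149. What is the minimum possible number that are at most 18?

1

Let j be the number exceeding 18. Then the total is ≥ 19·j + 8·(8 − j) = 64 + 11j.
So 11j ≤ 85 and j ≤ 7; hence at least 8 − 7 = 1 are ≤ 18.
Exactly 1 works: 1 value at 8 and 7 at 19 total 141; raise one of the low values by 8 (still ≤ 18) to hit 149.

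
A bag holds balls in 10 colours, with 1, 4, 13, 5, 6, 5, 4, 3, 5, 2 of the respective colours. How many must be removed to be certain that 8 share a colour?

In the worst case you take as many as possible of each colour without reaching 8: 1 + 4 + 7 + 5 + 6 + 5 + 4 + 3 + 5 + 2 = 42.
The next one must give 8 of some colour, so 42 + 1 = 43.

43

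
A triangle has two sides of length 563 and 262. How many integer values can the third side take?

523

The triangle inequality gives |563 − 262| < c < 563 + 262, i.e. 301 < c < 825.
So c can be any integer from 302 to 824: 523 values.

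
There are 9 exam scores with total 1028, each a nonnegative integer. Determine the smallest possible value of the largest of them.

115

Some value must be at least ⌈1028/9⌉ = 115, since 9 × 114 = 1026 < 1028.
Taking 7 copies of 114 and 2 copies of 115 gives exactly 1028, so 115 is attained.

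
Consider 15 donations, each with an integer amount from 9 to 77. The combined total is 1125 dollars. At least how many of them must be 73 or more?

9

Each value short of 73 is at most 72, costing at least 77 − 72 = 5 against the maximum total of 1155.
We can afford to lose at most 1155 − 1125 = 30, so at most ⌊30/5⌋ = 6 fall short, and at least 9 are ≥ 73.
Exactly 9 works: 9 values at 77 and 6 at 72 total 1125.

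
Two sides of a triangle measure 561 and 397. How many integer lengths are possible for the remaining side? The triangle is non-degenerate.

The triangle inequality gives |561 − 397| < c < 561 + 397, i.e. 164 < c < 958.
So c can be any integer from 165 to 957: 793 values.

793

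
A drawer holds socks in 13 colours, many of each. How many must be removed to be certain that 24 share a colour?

In the worst case you draw 23 of each of the 13 colours: 13 × 23 = 299.
One more forces 24 of some colour, so 299 + 1 = 300.

300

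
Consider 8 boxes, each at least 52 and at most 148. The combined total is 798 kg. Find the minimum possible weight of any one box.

52

Minimizing one value means maximizing the remaining 7.
The other 7 can take up 7 × 148 = 1036 ≥ 798 − 52, so one box can sit at its floor of 52.
Achievable: one at 52 and the other 7 totalling 746, which fits since 7 × 52 ≤ 746 ≤ 7 × 148.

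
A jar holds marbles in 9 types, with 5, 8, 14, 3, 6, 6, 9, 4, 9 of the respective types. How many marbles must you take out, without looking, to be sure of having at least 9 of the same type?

57

In the worst case you take as many as possible of each type without reaching 9: 5 + 8 + 8 + 3 + 6 + 6 + 8 + 4 + 8 = 56.
The next one must give 9 of some type, so 56 + 1 = 57.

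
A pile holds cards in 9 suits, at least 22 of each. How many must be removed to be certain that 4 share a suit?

You could draw 3 of every suit without reaching 4 of any — 27 in all.
One more forces 4 of some suit, so 27 + 1 = 28.

28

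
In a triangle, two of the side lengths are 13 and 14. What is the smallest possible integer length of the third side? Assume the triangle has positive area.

2

The third side must exceed |13 − 14| = 1.
The smallest integer above 1 is 2.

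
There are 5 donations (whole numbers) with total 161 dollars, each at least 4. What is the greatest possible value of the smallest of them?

32

The 5 values sum to 161, so their minimum is at most ⌊161/5⌋ = 32.
Equality holds with 4 values of 32 and 1 value of 33.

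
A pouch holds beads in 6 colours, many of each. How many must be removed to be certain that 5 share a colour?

You could draw 4 of every colour without reaching 5 of any — 24 in all.
One more forces 5 of some colour, so 24 + 1 = 25.

25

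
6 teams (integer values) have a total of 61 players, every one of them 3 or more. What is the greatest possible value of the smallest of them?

10

If every one of the 6 were at least 11, the total would be at least 6 × 11 = 66 > 61.
Taking 5 copies of 10 and 1 copy of 11 gives exactly 61, so 10 is attained.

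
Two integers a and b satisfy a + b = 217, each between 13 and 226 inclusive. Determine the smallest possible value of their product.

Since a + b is fixed, pushing one of them to its bound minimizes the product.
The extreme feasible split is a = 13, b = 204, giving ab = 2652.

2652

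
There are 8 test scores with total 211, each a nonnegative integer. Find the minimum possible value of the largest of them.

27

The average is 211/8 > 26, so not all 8 can be 26 or less; the largest is ≥ 27.
Achievable: 3 of them at 27 and 5 at 26 total 211.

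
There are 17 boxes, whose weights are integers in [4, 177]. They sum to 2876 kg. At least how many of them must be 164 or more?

Suppose at most 17 − j of them reach 164; then j values are ≤ 163 and the rest ≤ 177.
The total is then ≤ 163·j + 177·(17 − j) = 3009 − 14j. For this to be ≥ 2876 we need j ≤ 9, so at least 17 − 9 = 8 must reach 164.
Exactly 8 works: 8 values at 177 and 9 at 163 total 2883; lower one of the high values by 7 (still ≥ 164) to hit 2876.

8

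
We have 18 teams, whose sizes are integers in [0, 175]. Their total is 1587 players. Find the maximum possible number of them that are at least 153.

10

With k values at 153 or above and the rest at least 0, the sum is at least 0 + 153k.
Since the sum is 1587, we need 153k ≤ 1587, i.e. k ≤ 10.
k = 10 is achieved by 10 values at 153 and 8 at 0, total 1530; add 57 to one value (staying below 153) to reach 1587.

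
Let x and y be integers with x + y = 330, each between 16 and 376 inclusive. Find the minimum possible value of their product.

5024

Since x + y is fixed, pushing one of them to its bound minimizes the product.
At the endpoint x = 16, y = 330 − 16 = 314, so xy = 16 × 314 = 5024.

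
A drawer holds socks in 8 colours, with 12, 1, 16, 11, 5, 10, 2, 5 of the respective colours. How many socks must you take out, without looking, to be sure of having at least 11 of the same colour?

In the worst case you take as many as possible of each colour without reaching 11: 10 + 1 + 10 + 10 + 5 + 10 + 2 + 5 = 53.
The next one must give 11 of some colour, so 53 + 1 = 54.

54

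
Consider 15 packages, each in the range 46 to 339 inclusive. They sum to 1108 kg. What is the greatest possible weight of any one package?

Maximizing one value means minimizing the remaining 14.
The other 14 contribute at least 14 × 46 = 644, leaving at most 1108 − 644 = 464.
But each package is capped at 339, so the maximum is 339.
Achievable: one at 339 and the other 14 totalling 769, which fits since 14 × 46 ≤ 769 ≤ 14 × 339.

339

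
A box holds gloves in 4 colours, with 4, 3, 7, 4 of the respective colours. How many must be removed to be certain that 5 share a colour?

16

In the worst case you take as many as possible of each colour without reaching 5: 4 + 3 + 4 + 4 = 15.
The next one must give 5 of some colour, so 15 + 1 = 16.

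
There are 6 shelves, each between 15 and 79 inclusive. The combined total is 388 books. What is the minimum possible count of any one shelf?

Minimizing one value means maximizing the remaining 5.
The other 5 can take up 5 × 79 = 395 ≥ 388 − 15, so one shelf can sit at its floor of 15.
Achievable: one at 15 and the other 5 totalling 373, which fits since 5 × 15 ≤ 373 ≤ 5 × 79.

15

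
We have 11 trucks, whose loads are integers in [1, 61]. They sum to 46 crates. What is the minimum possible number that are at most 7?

6

Let j be the number exceeding 7. Then the total is ≥ 8·j + 1·(11 − j) = 11 + 7j.
So 7j ≤ 35 and j ≤ 5; hence at least 11 − 5 = 6 are ≤ 7.
Exactly 6 works: 6 values at 1 and 5 at 8 total 46.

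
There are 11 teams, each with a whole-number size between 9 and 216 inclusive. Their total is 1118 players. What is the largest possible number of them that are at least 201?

Suppose k of them are at least 201. Those contribute at least 201 each and the other 11 − k at least 9 each.
So the total is at least 201k + 9(11 − k) = 99 + 192k. This must be ≤ 1118, giving k ≤ 5.
k = 5 is achieved by 5 values at 201 and 6 at 9, total 1059; add 59 to one value (staying below 201) to reach 1118.

5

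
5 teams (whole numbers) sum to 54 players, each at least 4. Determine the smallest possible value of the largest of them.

If every one of the 5 were at most 10, the total would be at most 5 × 10 = 50 < 54.
Achievable: 4 of them at 11 and 1 at 10 total 54.

11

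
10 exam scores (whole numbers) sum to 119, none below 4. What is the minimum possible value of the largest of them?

Some value must be at least ⌈119/10⌉ = 12, since 10 × 11 = 110 < 119.
Equality holds with 9 values of 12 and 1 value of 11.

12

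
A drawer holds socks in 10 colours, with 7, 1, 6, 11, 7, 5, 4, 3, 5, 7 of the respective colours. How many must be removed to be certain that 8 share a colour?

53

In the worst case you take as many as possible of each colour without reaching 8: 7 + 1 + 6 + 7 + 7 + 5 + 4 + 3 + 5 + 7 = 52.
The next one must give 8 of some colour, so 52 + 1 = 53.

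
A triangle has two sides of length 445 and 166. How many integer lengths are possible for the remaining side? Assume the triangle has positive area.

331

The triangle inequality gives |445 − 166| < c < 445 + 166, i.e. 279 < c < 611.
So c can be any integer from 280 to 610: 331 values.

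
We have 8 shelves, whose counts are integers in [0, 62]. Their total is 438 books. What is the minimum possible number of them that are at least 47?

Suppose at most 8 − j of them reach 47; then j values are ≤ 46 and the rest ≤ 62.
The total is then ≤ 46·j + 62·(8 − j) = 496 − 16j. For this to be ≥ 438 we need j ≤ 3, so at least 8 − 3 = 5 must reach 47.
Exactly 5 works: 5 values at 62 and 3 at 46 total 448; lower one of the high values by 10 (still ≥ 47) to hit 438.

5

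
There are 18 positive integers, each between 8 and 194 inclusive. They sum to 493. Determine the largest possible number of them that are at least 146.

With k values at 146 or above and the rest at least 8, the sum is at least 144 + 138k.
Since the sum is 493, we need 138k ≤ 349, i.e. k ≤ 2.
k = 2 is achieved by 2 values at 146 and 16 at 8, total 420; add 73 to one value (staying below 146) to reach 493.

2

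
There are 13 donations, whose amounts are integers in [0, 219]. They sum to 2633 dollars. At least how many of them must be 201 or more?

Each value short of 201 is at most 200, costing at least 219 − 200 = 19 against the maximum total of 2847.
We can afford to lose at most 2847 − 2633 = 214, so at most ⌊214/19⌋ = 11 fall short, and at least 2 are ≥ 201.
Exactly 2 works: 2 values at 219 and 11 at 200 total 2638; lower one of the high values by 5 (still ≥ 201) to hit 2633.

2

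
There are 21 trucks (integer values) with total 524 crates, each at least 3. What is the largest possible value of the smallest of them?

24

If every one of the 21 were at least 25, the total would be at least 21 × 25 = 525 > 524.
Achievable: 1 of them at 24 and 20 at 25 total 524.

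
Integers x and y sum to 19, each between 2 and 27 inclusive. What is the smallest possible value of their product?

For a fixed sum, xy is smallest when x and y are as far apart as possible.
The extreme feasible split is x = 2, y = 17, giving xy = 34.

34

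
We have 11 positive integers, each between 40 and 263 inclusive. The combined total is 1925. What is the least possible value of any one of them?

40

To make one integer as small as possible, make the other 10 as large as possible.
The other 10 can take up 10 × 263 = 2630 ≥ 1925 − 40, so one integer can sit at its floor of 40.
Achievable: one at 40 and the other 10 totalling 1885, which fits since 10 × 40 ≤ 1885 ≤ 10 × 263.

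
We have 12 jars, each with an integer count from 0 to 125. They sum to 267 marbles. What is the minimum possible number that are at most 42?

Let j be the number exceeding 42. Then the total is ≥ 43·j + 0·(12 − j) = 0 + 43j.
So 43j ≤ 267 and j ≤ 6; hence at least 12 − 6 = 6 are ≤ 42.
Exactly 6 works: 6 values at 0 and 6 at 43 total 258; raise one of the low values by 9 (still ≤ 42) to hit 267.

6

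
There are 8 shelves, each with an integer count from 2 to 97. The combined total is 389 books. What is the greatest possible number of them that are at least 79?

With k values at 79 or above and the rest at least 2, the sum is at least 16 + 77k.
Since the sum is 389, we need 77k ≤ 373, i.e. k ≤ 4.
k = 4 is achieved by 4 values at 79 and 4 at 2, total 324; add 65 to one value (staying below 79) to reach 389.

4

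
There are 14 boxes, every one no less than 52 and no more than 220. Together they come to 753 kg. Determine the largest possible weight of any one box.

Maximizing one value means minimizing the remaining 13.
The other 13 contribute at least 13 × 52 = 676, leaving at most 753 − 676 = 77.
Since 77 ≤ 220, this is achievable: one at 77 and 13 at 52.

77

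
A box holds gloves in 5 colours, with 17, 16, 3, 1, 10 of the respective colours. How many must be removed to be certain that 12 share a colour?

In the worst case you take as many as possible of each colour without reaching 12: 11 + 11 + 3 + 1 + 10 = 36.
The next one must give 12 of some colour, so 36 + 1 = 37.

37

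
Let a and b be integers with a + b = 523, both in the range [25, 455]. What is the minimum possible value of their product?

ab = a(523 − a) is concave in a, so over [68, 455] it is minimized at an endpoint.
At the endpoint a = 68, b = 523 − 68 = 455, so ab = 68 × 455 = 30940.

30940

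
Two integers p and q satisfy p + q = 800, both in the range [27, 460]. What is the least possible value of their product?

pq = p(800 − p) is concave in p, so over [340, 460] it is minimized at an endpoint.
At the endpoint p = 340, q = 800 − 340 = 460, so pq = 340 × 460 = 156400.

156400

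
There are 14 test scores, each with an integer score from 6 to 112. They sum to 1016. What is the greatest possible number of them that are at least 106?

Suppose k of them are at least 106. Those contribute at least 106 each and the other 14 − k at least 6 each.
So the total is at least 106k + 6(14 − k) = 84 + 100k. This must be ≤ 1016, giving k ≤ 9.
k = 9 is achieved by 9 values at 106 and 5 at 6, total 984; add 32 to one value (staying below 106) to reach 1016.

9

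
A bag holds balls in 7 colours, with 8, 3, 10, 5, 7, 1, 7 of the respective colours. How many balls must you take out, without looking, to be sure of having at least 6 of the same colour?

In the worst case you take as many as possible of each colour without reaching 6: 5 + 3 + 5 + 5 + 5 + 1 + 5 = 29.
The next one must give 6 of some colour, so 29 + 1 = 30.

30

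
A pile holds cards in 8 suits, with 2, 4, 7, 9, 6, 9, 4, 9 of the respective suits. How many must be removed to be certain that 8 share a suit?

45

In the worst case you take as many as possible of each suit without reaching 8: 2 + 4 + 7 + 7 + 6 + 7 + 4 + 7 = 44.
The next one must give 8 of some suit, so 44 + 1 = 45.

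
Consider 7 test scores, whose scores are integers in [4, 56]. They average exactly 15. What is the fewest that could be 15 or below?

The total is 7 × 15 = 105.
Each value above 15 is at least 16, contributing at least 16 − 4 = 12 above the floor 4.
The sum exceeds the floor total 28 by 77, so at most ⌊77/12⌋ = 6 exceed 15, and at least 1 are ≤ 15.
Exactly 1 works: 1 value at 4 and 6 at 16 total 100; raise one of the low values by 5 (still ≤ 15) to hit 105.

1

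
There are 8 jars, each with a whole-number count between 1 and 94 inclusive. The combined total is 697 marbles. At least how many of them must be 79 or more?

Each value short of 79 is at most 78, costing at least 94 − 78 = 16 against the maximum total of 752.
We can afford to lose at most 752 − 697 = 55, so at most ⌊55/16⌋ = 3 fall short, and at least 5 are ≥ 79.
Exactly 5 works: 5 values at 94 and 3 at 78 total 704; lower one of the high values by 7 (still ≥ 79) to hit 697.

5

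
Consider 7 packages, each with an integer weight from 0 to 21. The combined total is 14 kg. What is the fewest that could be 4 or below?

5

If only k of them are at most 4, the other 7 − k are at least 5, so the total is at least (7 − k)·5 + k·0.
This is ≤ 14, so (7 − k)·5 + 0k ≤ 14, which gives k ≥ 5.
Exactly 5 works: 5 values at 0 and 2 at 5 total 10; raise one of the low values by 4 (still ≤ 4) to hit 14.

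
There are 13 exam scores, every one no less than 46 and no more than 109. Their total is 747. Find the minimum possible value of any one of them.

Minimizing one value means maximizing the remaining 12.
The other 12 can take up 12 × 109 = 1308 ≥ 747 − 46, so one score can sit at its floor of 46.
Achievable: one at 46 and the other 12 totalling 701, which fits since 12 × 46 ≤ 701 ≤ 12 × 109.

46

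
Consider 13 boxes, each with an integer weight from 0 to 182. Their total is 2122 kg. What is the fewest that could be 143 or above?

7

Suppose at most 13 − j of them reach 143; then j values are ≤ 142 and the rest ≤ 182.
The total is then ≤ 142·j + 182·(13 − j) = 2366 − 40j. For this to be ≥ 2122 we need j ≤ 6, so at least 13 − 6 = 7 must reach 143.
Exactly 7 works: 7 values at 182 and 6 at 142 total 2126; lower one of the high values by 4 (still ≥ 143) to hit 2122.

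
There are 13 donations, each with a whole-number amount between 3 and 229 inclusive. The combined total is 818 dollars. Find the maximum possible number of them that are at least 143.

Suppose k of them are at least 143. Those contribute at least 143 each and the other 13 − k at least 3 each.
So the total is at least 143k + 3(13 − k) = 39 + 140k. This must be ≤ 818, giving k ≤ 5.
k = 5 is achieved by 5 values at 143 and 8 at 3, total 739; add 79 to one value (staying below 143) to reach 818.

5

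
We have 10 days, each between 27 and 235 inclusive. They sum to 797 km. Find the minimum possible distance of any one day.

To make one day as small as possible, make the other 9 as large as possible.
The other 9 can take up 9 × 235 = 2115 ≥ 797 − 27, so one day can sit at its floor of 27.
Achievable: one at 27 and the other 9 totalling 770, which fits since 9 × 27 ≤ 770 ≤ 9 × 235.

27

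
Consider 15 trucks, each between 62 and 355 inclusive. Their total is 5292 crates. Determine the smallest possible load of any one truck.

To make one truck as small as possible, make the other 14 as large as possible.
The other 14 contribute at most 14 × 355 = 4970, leaving at least 5292 − 4970 = 322.
Since 322 ≥ 62, this is achievable: one at 322 and 14 at 355.

322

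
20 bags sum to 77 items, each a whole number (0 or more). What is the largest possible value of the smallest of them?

The average is 77/20 < 4, so some value is ≤ 3.
Taking 3 copies of 3 and 17 copies of 4 gives exactly 77, so 3 is attained.

3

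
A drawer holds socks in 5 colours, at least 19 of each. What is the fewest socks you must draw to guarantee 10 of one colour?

46

You could draw 9 of every colour without reaching 10 of any — 45 in all.
One more forces 10 of some colour, so 45 + 1 = 46.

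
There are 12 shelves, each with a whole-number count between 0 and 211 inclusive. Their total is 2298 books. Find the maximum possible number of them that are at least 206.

With k values at 206 or above and the rest at least 0, the sum is at least 0 + 206k.
Since the sum is 2298, we need 206k ≤ 2298, i.e. k ≤ 11.
k = 11 is achieved by 11 values at 206 and 1 at 0, total 2266; add 32 to one value (staying below 206) to reach 2298.

11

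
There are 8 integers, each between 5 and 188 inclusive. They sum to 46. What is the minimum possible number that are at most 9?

7

Each value above 9 is at least 10, contributing at least 10 − 5 = 5 above the floor 5.
The sum exceeds the floor total 40 by 6, so at most ⌊6/5⌋ = 1 exceed 9, and at least 7 are ≤ 9.
Exactly 7 works: 7 values at 5 and 1 at 10 total 45; raise one of the low values by 1 (still ≤ 9) to hit 46.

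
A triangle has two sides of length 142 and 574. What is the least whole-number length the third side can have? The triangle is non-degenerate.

433

The third side must exceed |142 − 574| = 432.
The smallest integer above 432 is 433.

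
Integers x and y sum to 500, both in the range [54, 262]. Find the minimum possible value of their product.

62356

Since x + y is fixed, pushing one of them to its bound minimizes the product.
At the endpoint x = 238, y = 500 − 238 = 262, so xy = 238 × 262 = 62356.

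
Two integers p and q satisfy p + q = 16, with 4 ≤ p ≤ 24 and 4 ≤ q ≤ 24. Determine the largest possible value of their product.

64

With p + q fixed, pq peaks when the two are closest together.
Taking p = 8 and q = 8 (both in [4, 24]) gives pq = 64.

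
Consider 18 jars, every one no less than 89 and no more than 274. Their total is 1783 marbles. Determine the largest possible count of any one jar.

270

To make one jar as large as possible, make the other 17 as small as possible.
The other 17 contribute at least 17 × 89 = 1513, leaving at most 1783 − 1513 = 270.
Since 270 ≤ 274, this is achievable: one at 270 and 17 at 89.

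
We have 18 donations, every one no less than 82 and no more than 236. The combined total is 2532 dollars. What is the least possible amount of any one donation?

Minimizing one value means maximizing the remaining 17.
The other 17 can take up 17 × 236 = 4012 ≥ 2532 − 82, so one donation can sit at its floor of 82.
Achievable: one at 82 and the other 17 totalling 2450, which fits since 17 × 82 ≤ 2450 ≤ 17 × 236.

82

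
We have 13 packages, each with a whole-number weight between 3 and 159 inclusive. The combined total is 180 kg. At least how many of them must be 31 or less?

Let j be the number exceeding 31. Then the total is ≥ 32·j + 3·(13 − j) = 39 + 29j.
So 29j ≤ 141 and j ≤ 4; hence at least 13 − 4 = 9 are ≤ 31.
Exactly 9 works: 9 values at 3 and 4 at 32 total 155; raise one of the low values by 25 (still ≤ 31) to hit 180.

9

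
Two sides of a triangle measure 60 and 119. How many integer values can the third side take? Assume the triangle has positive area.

The triangle inequality gives |60 − 119| < c < 60 + 119, i.e. 59 < c < 179.
So c can be any integer from 60 to 178: 119 values.

119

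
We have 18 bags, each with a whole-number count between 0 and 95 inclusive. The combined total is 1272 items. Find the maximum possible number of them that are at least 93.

With k values at 93 or above and the rest at least 0, the sum is at least 0 + 93k.
Since the sum is 1272, we need 93k ≤ 1272, i.e. k ≤ 13.
k = 13 is achieved by 13 values at 93 and 5 at 0, total 1209; add 63 to one value (staying below 93) to reach 1272.

13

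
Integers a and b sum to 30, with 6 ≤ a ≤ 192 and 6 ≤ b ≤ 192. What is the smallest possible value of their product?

144

Since a + b is fixed, pushing one of them to its bound minimizes the product.
At the endpoint a = 6, b = 30 − 6 = 24, so ab = 6 × 24 = 144.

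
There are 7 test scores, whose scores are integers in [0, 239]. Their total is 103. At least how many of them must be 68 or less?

6

Each value above 68 is at least 69, contributing at least 69 − 0 = 69 above the floor 0.
The sum exceeds the floor total 0 by 103, so at most ⌊103/69⌋ = 1 exceed 68, and at least 6 are ≤ 68.
Exactly 6 works: 6 values at 0 and 1 at 69 total 69; raise one of the low values by 34 (still ≤ 68) to hit 103.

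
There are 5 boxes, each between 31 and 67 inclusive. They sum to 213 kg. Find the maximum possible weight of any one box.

67

Maximizing one value means minimizing the remaining 4.
The other 4 contribute at least 4 × 31 = 124, leaving at most 213 − 124 = 89.
But each box is capped at 67, so the maximum is 67.
Achievable: one at 67 and the other 4 totalling 146, which fits since 4 × 31 ≤ 146 ≤ 4 × 67.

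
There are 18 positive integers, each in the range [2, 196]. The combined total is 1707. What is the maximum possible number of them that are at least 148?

If k of the values are ≥ 148, the total is ≥ 148k + 2(18 − k).
Setting 148k + 2(18 − k) ≤ 1707 gives 146k ≤ 1671, so k ≤ 11.
k = 11 is achieved by 11 values at 148 and 7 at 2, total 1642; add 65 to one value (staying below 148) to reach 1707.

11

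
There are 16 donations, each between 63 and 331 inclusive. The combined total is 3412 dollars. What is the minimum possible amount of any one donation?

63

To make one donation as small as possible, make the other 15 as large as possible.
The other 15 can take up 15 × 331 = 4965 ≥ 3412 − 63, so one donation can sit at its floor of 63.
Achievable: one at 63 and the other 15 totalling 3349, which fits since 15 × 63 ≤ 3349 ≤ 15 × 331.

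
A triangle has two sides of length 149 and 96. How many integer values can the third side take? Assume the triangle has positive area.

191

The triangle inequality gives |149 − 96| < c < 149 + 96, i.e. 53 < c < 245.
So c can be any integer from 54 to 244: 191 values.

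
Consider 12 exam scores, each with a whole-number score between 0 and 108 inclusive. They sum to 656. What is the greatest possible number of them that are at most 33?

Each value at 33 or below falls at least 108 − 33 = 75 short of the ceiling 108.
The ceiling total is 12 × 108 = 1296, and we need 656, so at most ⌊(1296 − 656)/75⌋ = 8 can be that low.
k = 8 is achieved by 8 values at 33 and 4 at 108, total 696; lower one of the 108's by 40 (still > 33) to reach 656.

8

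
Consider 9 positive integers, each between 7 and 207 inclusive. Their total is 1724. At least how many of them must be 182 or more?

If only k of them are at least 182, the other 9 − k are at most 181, so the total is at most k·207 + (9 − k)·181.
This must reach 1724, so k·207 + (9 − k)·181 ≥ 1724, giving k ≥ 4.
Exactly 4 works: 4 values at 207 and 5 at 181 total 1733; lower one of the high values by 9 (still ≥ 182) to hit 1724.

4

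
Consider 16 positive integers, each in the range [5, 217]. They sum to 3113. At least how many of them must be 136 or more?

Suppose at most 16 − j of them reach 136; then j values are ≤ 135 and the rest ≤ 217.
The total is then ≤ 135·j + 217·(16 − j) = 3472 − 82j. For this to be ≥ 3113 we need j ≤ 4, so at least 16 − 4 = 12 must reach 136.
Exactly 12 works: 12 values at 217 and 4 at 135 total 3144; lower one of the high values by 31 (still ≥ 136) to hit 3113.

12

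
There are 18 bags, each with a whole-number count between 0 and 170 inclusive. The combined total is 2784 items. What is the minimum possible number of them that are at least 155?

1

Suppose at most 18 − j of them reach 155; then j values are ≤ 154 and the rest ≤ 170.
The total is then ≤ 154·j + 170·(18 − j) = 3060 − 16j. For this to be ≥ 2784 we need j ≤ 17, so at least 18 − 17 = 1 must reach 155.
Exactly 1 works: 1 value at 170 and 17 at 154 total 2788; lower one of the high values by 4 (still ≥ 155) to hit 2784.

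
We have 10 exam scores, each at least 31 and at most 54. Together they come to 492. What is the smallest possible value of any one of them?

Minimizing one value means maximizing the remaining 9.
The other 9 can take up 9 × 54 = 486 ≥ 492 − 31, so one score can sit at its floor of 31.
Achievable: one at 31 and the other 9 totalling 461, which fits since 9 × 31 ≤ 461 ≤ 9 × 54.

31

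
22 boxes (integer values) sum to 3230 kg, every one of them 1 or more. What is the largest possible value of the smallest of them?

146

The average is 3230/22 < 147, so some value is ≤ 146.
Achievable: 4 of them at 146 and 18 at 147 total 3230.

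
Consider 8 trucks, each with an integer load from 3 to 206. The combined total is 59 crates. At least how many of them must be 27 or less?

7

Each value above 27 is at least 28, contributing at least 28 − 3 = 25 above the floor 3.
The sum exceeds the floor total 24 by 35, so at most ⌊35/25⌋ = 1 exceed 27, and at least 7 are ≤ 27.
Exactly 7 works: 7 values at 3 and 1 at 28 total 49; raise one of the low values by 10 (still ≤ 27) to hit 59.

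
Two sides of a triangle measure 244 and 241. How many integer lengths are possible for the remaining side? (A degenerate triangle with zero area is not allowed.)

The triangle inequality gives |244 − 241| < c < 244 + 241, i.e. 3 < c < 485.
So c can be any integer from 4 to 484: 481 values.

481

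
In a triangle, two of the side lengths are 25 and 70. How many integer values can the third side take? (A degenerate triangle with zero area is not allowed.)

The triangle inequality gives |25 − 70| < c < 25 + 70, i.e. 45 < c < 95.
So c can be any integer from 46 to 94: 49 values.

49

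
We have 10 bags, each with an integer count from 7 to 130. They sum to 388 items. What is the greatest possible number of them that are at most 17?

Each value at 17 or below falls at least 130 − 17 = 113 short of the ceiling 130.
The ceiling total is 10 × 130 = 1300, and we need 388, so at most ⌊(1300 − 388)/113⌋ = 8 can be that low.
k = 8 is achieved by 8 values at 17 and 2 at 130, total 396; lower one of the 130's by 8 (still > 17) to reach 388.

8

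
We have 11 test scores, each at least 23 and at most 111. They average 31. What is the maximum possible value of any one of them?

111

To make one score as large as possible, make the other 10 as small as possible.
The total is 11 × 31 = 341.
The other 10 contribute at least 10 × 23 = 230, leaving at most 341 − 230 = 111.
Since 111 ≤ 111, this is achievable: one at 111 and 10 at 23.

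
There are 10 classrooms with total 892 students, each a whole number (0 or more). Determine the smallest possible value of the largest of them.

If every one of the 10 were at most 89, the total would be at most 10 × 89 = 890 < 892.
Taking 8 copies of 89 and 2 copies of 90 gives exactly 892, so 90 is attained.

90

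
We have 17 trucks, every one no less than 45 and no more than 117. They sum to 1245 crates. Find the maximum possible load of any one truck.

117

To make one truck as large as possible, make the other 16 as small as possible.
The other 16 contribute at least 16 × 45 = 720, leaving at most 1245 − 720 = 525.
But each truck is capped at 117, so the maximum is 117.
Achievable: one at 117 and the other 16 totalling 1128, which fits since 16 × 45 ≤ 1128 ≤ 16 × 117.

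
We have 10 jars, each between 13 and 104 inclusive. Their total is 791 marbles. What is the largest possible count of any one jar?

To make one jar as large as possible, make the other 9 as small as possible.
The other 9 contribute at least 9 × 13 = 117, leaving at most 791 − 117 = 674.
But each jar is capped at 104, so the maximum is 104.
Achievable: one at 104 and the other 9 totalling 687, which fits since 9 × 13 ≤ 687 ≤ 9 × 104.

104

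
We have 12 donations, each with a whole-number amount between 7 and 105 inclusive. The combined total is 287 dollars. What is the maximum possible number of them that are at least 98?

2

With k values at 98 or above and the rest at least 7, the sum is at least 84 + 91k.
Since the sum is 287, we need 91k ≤ 203, i.e. k ≤ 2.
k = 2 is achieved by 2 values at 98 and 10 at 7, total 266; add 21 to one value (staying below 98) to reach 287.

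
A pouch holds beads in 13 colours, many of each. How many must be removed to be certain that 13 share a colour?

In the worst case you draw 12 of each of the 13 colours: 13 × 12 = 156.
One more forces 13 of some colour, so 156 + 1 = 157.

157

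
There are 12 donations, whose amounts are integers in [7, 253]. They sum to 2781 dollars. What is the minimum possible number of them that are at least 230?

2

If only k of them are at least 230, the other 12 − k are at most 229, so the total is at most k·253 + (12 − k)·229.
This must reach 2781, so k·253 + (12 − k)·229 ≥ 2781, giving k ≥ 2.
Exactly 2 works: 2 values at 253 and 10 at 229 total 2796; lower one of the high values by 15 (still ≥ 230) to hit 2781.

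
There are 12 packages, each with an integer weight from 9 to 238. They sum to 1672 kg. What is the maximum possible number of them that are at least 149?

Suppose k of them are at least 149. Those contribute at least 149 each and the other 12 − k at least 9 each.
So the total is at least 149k + 9(12 − k) = 108 + 140k. This must be ≤ 1672, giving k ≤ 11.
k = 11 is achieved by 11 values at 149 and 1 at 9, total 1648; add 24 to one value (staying below 149) to reach 1672.

11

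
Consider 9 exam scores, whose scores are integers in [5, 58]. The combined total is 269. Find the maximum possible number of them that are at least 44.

5

Suppose k of them are at least 44. Those contribute at least 44 each and the other 9 − k at least 5 each.
So the total is at least 44k + 5(9 − k) = 45 + 39k. This must be ≤ 269, giving k ≤ 5.
k = 5 is achieved by 5 values at 44 and 4 at 5, total 240; add 29 to one value (staying below 44) to reach 269.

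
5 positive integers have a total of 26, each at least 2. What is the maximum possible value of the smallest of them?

5

If every one of the 5 were at least 6, the total would be at least 5 × 6 = 30 > 26.
Achievable: 4 of them at 5 and 1 at 6 total 26.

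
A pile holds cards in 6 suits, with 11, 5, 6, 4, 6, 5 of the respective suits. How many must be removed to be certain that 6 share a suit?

30

In the worst case you take as many as possible of each suit without reaching 6: 5 + 5 + 5 + 4 + 5 + 5 = 29.
The next one must give 6 of some suit, so 29 + 1 = 30.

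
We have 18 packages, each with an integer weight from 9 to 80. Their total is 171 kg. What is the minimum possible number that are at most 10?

If only k of them are at most 10, the other 18 − k are at least 11, so the total is at least (18 − k)·11 + k·9.
This is ≤ 171, so (18 − k)·11 + 9k ≤ 171, which gives k ≥ 14.
Exactly 14 works: 14 values at 9 and 4 at 11 total 170; raise one of the low values by 1 (still ≤ 10) to hit 171.

14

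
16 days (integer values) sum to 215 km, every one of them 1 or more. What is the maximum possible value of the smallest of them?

If every one of the 16 were at least 14, the total would be at least 16 × 14 = 224 > 215.
Taking 9 copies of 13 and 7 copies of 14 gives exactly 215, so 13 is attained.

13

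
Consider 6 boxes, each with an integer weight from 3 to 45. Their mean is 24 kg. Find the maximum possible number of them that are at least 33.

4

The total is 6 × 24 = 144.
If k of the values are ≥ 33, the total is ≥ 33k + 3(6 − k).
Setting 33k + 3(6 − k) ≤ 144 gives 30k ≤ 126, so k ≤ 4.
k = 4 is achieved by 4 values at 33 and 2 at 3, total 138; add 6 to one value (staying below 33) to reach 144.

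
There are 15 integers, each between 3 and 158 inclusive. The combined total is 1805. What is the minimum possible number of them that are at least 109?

4

Suppose at most 15 − j of them reach 109; then j values are ≤ 108 and the rest ≤ 158.
The total is then ≤ 108·j + 158·(15 − j) = 2370 − 50j. For this to be ≥ 1805 we need j ≤ 11, so at least 15 − 11 = 4 must reach 109.
Exactly 4 works: 4 values at 158 and 11 at 108 total 1820; lower one of the high values by 15 (still ≥ 109) to hit 1805.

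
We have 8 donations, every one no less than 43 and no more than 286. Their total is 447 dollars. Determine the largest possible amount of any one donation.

To make one donation as large as possible, make the other 7 as small as possible.
The other 7 contribute at least 7 × 43 = 301, leaving at most 447 − 301 = 146.
Since 146 ≤ 286, this is achievable: one at 146 and 7 at 43.

146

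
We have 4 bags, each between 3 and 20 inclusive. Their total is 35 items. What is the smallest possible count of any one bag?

3

To make one bag as small as possible, make the other 3 as large as possible.
The other 3 can take up 3 × 20 = 60 ≥ 35 − 3, so one bag can sit at its floor of 3.
Achievable: one at 3 and the other 3 totalling 32, which fits since 3 × 3 ≤ 32 ≤ 3 × 20.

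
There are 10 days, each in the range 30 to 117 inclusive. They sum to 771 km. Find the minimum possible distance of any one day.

Minimizing one value means maximizing the remaining 9.
The other 9 can take up 9 × 117 = 1053 ≥ 771 − 30, so one day can sit at its floor of 30.
Achievable: one at 30 and the other 9 totalling 741, which fits since 9 × 30 ≤ 741 ≤ 9 × 117.

30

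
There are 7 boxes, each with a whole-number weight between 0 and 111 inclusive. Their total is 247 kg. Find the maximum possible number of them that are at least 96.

With k values at 96 or above and the rest at least 0, the sum is at least 0 + 96k.
Since the sum is 247, we need 96k ≤ 247, i.e. k ≤ 2.
k = 2 is achieved by 2 values at 96 and 5 at 0, total 192; add 55 to one value (staying below 96) to reach 247.

2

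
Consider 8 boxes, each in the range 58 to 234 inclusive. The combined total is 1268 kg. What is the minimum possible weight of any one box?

Minimizing one value means maximizing the remaining 7.
The other 7 can take up 7 × 234 = 1638 ≥ 1268 − 58, so one box can sit at its floor of 58.
Achievable: one at 58 and the other 7 totalling 1210, which fits since 7 × 58 ≤ 1210 ≤ 7 × 234.

58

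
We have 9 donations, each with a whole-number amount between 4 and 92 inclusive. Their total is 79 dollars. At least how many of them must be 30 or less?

Let j be the number exceeding 30. Then the total is ≥ 31·j + 4·(9 − j) = 36 + 27j.
So 27j ≤ 43 and j ≤ 1; hence at least 9 − 1 = 8 are ≤ 30.
Exactly 8 works: 8 values at 4 and 1 at 31 total 63; raise one of the low values by 16 (still ≤ 30) to hit 79.

8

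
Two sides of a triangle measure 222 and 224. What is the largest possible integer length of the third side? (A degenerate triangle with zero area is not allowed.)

The third side must be less than 222 + 224 = 446.
The largest integer below 446 is 445.

445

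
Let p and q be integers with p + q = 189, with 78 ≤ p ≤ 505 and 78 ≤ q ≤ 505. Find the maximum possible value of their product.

For a fixed sum, the product pq is largest when p and q are as close as possible.
Taking p = 94 and q = 95 (both in [78, 505]) gives pq = 8930.

8930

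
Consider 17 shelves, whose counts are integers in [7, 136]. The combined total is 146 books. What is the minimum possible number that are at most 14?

14

Let j be the number exceeding 14. Then the total is ≥ 15·j + 7·(17 − j) = 119 + 8j.
So 8j ≤ 27 and j ≤ 3; hence at least 17 − 3 = 14 are ≤ 14.
Exactly 14 works: 14 values at 7 and 3 at 15 total 143; raise one of the low values by 3 (still ≤ 14) to hit 146.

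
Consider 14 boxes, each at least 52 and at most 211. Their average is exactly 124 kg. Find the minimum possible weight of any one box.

Minimizing one value means maximizing the remaining 13.
The total is 14 × 124 = 1736.
The other 13 can take up 13 × 211 = 2743 ≥ 1736 − 52, so one box can sit at its floor of 52.
Achievable: one at 52 and the other 13 totalling 1684, which fits since 13 × 52 ≤ 1684 ≤ 13 × 211.

52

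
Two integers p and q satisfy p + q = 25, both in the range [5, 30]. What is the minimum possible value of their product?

pq = p(25 − p) is concave in p, so over [5, 20] it is minimized at an endpoint.
At the endpoint p = 5, q = 25 − 5 = 20, so pq = 5 × 20 = 100.

100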